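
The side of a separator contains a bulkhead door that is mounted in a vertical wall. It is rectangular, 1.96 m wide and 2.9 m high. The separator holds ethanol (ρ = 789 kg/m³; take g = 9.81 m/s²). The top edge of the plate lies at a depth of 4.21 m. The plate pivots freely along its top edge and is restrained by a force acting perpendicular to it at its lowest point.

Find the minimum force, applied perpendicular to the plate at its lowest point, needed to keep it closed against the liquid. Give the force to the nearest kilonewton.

P ≈ 135 kN

γ = ρg = 789 × 9.81 / 1000 = 7.74009 kN/m³.
The centroid lies 2.9/2 = 1.45 m below the top edge, so the centroid depth is h_c = 4.21 + 1.45 = 5.66 m.
A = 1.96 × 2.9 = 5.684 m².
Resultant F = γ·h_c·A = 7.74009 × 5.66 × 5.684 = 249.01 kN.
I_c = b·h³/12 = 1.96 × 2.9³/12 = 3.98354 m⁴.
Centre of pressure: y_p = y_c + I_c/(y_c·A) = 5.66 + 3.98354/(5.66 × 5.684) = 5.66 + 0.123822 = 5.78382 m along the plane.
The resultant acts 1.45 + 0.123822 = 1.57382 m (along the plate) below the hinge at the top edge, so the moment about the hinge is M = F × 1.57382 = 249.01 × 1.57382 = 391.897 kN·m.
A normal force at the bottom, 2.9 m from the hinge, must supply this moment: P = 391.897/2.9 = 135.137 kN.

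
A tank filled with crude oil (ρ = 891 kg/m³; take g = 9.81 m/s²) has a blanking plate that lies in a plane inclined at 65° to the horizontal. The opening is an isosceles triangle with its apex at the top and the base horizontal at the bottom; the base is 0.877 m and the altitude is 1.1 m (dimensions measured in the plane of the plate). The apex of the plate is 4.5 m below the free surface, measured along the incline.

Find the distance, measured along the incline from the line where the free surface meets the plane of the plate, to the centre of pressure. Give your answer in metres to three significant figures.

y_p = 5.25 m

γ = ρg = 891 × 9.81 / 1000 = 8.74071 kN/m³.
Let θ = 65° be the plate's angle to the horizontal; measure y along the incline from where the plane meets the free surface. Vertical depth h = y·sinθ with sinθ = 0.906308.
With the apex up, the centroid sits 2h/3 = 2 × 1.1/3 = 0.733333 m below the apex, so y_c = 4.5 + 0.733333 = 5.23333 m and h_c = 5.23333 × 0.906308 = 4.74301 m.
A = ½ × 0.877 × 1.1 = 0.48235 m².
Resultant F = γ·h_c·A = 8.74071 × 4.74301 × 0.48235 = 19.9969 kN.
I_c = b·h³/36 = 0.877 × 1.1³/36 = 0.0324246 m⁴.
Centre of pressure: y_p = y_c + I_c/(y_c·A) = 5.23333 + 0.0324246/(5.23333 × 0.48235) = 5.23333 + 0.012845 = 5.24618 m along the plane.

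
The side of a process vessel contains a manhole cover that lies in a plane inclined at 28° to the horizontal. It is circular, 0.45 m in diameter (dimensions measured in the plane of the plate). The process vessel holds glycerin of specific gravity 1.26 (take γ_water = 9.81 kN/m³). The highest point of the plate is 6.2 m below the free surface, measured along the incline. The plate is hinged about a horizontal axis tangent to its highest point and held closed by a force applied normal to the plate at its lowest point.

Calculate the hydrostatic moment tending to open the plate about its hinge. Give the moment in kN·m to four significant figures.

γ = 1.26 × 9.81 = 12.3606 kN/m³.
Let θ = 28° be the plate's angle to the horizontal; measure y along the incline from where the plane meets the free surface. Vertical depth h = y·sinθ with sinθ = 0.469472.
The centroid is at the centre, 0.225 m below the top of the plate, so y_c = 6.2 + 0.225 = 6.425 m and h_c = 6.425 × 0.469472 = 3.01636 m.
A = π(0.225)² = 0.159043 m².
Resultant F = γ·h_c·A = 12.3606 × 3.01636 × 0.159043 = 5.92976 kN.
I_c = πr⁴/4 = π × 0.225⁴/4 = 0.00201289 m⁴.
Centre of pressure: y_p = y_c + I_c/(y_c·A) = 6.425 + 0.00201289/(6.425 × 0.159043) = 6.425 + 0.00196985 = 6.42697 m along the plane.
The resultant acts 0.225 + 0.00196985 = 0.22697 m (along the plate) below the hinge at the top edge, so the moment about the hinge is M = F × 0.22697 = 5.92976 × 0.22697 = 1.34588 kN·m.

M ≈ 1.346 kN·m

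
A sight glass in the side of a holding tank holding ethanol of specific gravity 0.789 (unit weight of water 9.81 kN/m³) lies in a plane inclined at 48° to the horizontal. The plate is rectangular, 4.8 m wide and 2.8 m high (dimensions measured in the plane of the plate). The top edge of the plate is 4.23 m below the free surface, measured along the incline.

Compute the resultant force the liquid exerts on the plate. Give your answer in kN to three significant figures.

γ = 0.789 × 9.81 = 7.74009 kN/m³.
Let θ = 48° be the plate's angle to the horizontal; measure y along the incline from where the plane meets the free surface. Vertical depth h = y·sinθ with sinθ = 0.743145.
The centroid lies 2.8/2 = 1.4 m below the top edge, so y_c = 4.23 + 1.4 = 5.63 m and h_c = 5.63 × 0.743145 = 4.18391 m.
A = 4.8 × 2.8 = 13.44 m².
Resultant F = γ·h_c·A = 7.74009 × 4.18391 × 13.44 = 435.239 kN.

F ≈ 435 kN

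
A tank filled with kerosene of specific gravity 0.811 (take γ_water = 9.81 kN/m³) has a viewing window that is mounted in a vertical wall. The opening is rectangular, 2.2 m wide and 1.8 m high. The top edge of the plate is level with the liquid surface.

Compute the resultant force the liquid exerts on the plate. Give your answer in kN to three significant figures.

γ = 0.811 × 9.81 = 7.95591 kN/m³.
The centroid lies 1.8/2 = 0.9 m below the top edge, so the centroid depth is h_c = 0.9 m.
A = 2.2 × 1.8 = 3.96 m².
Resultant F = γ·h_c·A = 7.95591 × 0.9 × 3.96 = 28.3549 kN.

F ≈ 28.4 kN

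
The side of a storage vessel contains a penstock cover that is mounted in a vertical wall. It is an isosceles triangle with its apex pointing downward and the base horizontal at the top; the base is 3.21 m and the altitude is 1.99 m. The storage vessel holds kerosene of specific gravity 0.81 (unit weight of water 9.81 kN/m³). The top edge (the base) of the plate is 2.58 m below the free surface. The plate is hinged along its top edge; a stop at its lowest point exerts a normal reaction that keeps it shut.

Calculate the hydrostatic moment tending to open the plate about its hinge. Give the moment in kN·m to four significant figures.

γ = 0.81 × 9.81 = 7.9461 kN/m³.
With the apex down, the centroid sits h/3 = 1.99/3 = 0.663333 m below the base (the top edge), so the centroid depth is h_c = 2.58 + 0.663333 = 3.24333 m.
A = ½ × 3.21 × 1.99 = 3.19395 m².
Resultant F = γ·h_c·A = 7.9461 × 3.24333 × 3.19395 = 82.3139 kN.
I_c = b·h³/36 = 3.21 × 1.99³/36 = 0.702687 m⁴.
Centre of pressure: y_p = y_c + I_c/(y_c·A) = 3.24333 + 0.702687/(3.24333 × 3.19395) = 3.24333 + 0.0678333 = 3.31116 m along the plane.
The resultant acts 0.663333 + 0.0678333 = 0.731166 m (along the plate) below the hinge at the top edge, so the moment about the hinge is M = F × 0.731166 = 82.3139 × 0.731166 = 60.1851 kN·m.

M ≈ 60.19 kN·m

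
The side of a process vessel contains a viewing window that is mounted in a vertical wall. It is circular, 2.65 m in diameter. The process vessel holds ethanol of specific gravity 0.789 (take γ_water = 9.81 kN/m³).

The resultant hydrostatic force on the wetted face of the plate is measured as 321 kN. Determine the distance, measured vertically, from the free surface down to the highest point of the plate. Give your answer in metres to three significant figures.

d_top ≈ 6.19 m

γ = 0.789 × 9.81 = 7.74009 kN/m³.
A = π(1.325)² = 5.51546 m².
From F = γ·h_c·A, the centroid depth is h_c = 321/(7.74009 × 5.51546) = 7.5193 m.
The centroid is at the centre, 1.325 m below the top of the plate, so the highest point sits at h_top = 7.5193 − 1.325 = 6.1943 m below the surface.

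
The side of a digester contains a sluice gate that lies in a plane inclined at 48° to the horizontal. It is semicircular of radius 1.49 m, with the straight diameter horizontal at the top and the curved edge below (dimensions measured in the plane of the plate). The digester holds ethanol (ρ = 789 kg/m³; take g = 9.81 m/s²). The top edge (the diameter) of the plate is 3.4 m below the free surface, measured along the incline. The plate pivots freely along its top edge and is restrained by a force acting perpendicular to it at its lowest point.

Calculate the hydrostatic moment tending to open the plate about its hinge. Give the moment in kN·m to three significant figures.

γ = ρg = 789 × 9.81 / 1000 = 7.74009 kN/m³.
Let θ = 48° be the plate's angle to the horizontal; measure y along the incline from where the plane meets the free surface. Vertical depth h = y·sinθ with sinθ = 0.743145.
The centroid of a semicircle lies 4r/(3π) = 0.632376 m from the diameter, here below the top edge, so y_c = 3.4 + 0.632376 = 4.03238 m and h_c = 4.03238 × 0.743145 = 2.99664 m.
A = πr²/2 = π × 1.49²/2 = 3.48732 m².
Resultant F = γ·h_c·A = 7.74009 × 2.99664 × 3.48732 = 80.8858 kN.
I_c = (π/8 − 8/(9π))·r⁴ = 0.109757 × 1.49⁴ = 0.540975 m⁴.
Centre of pressure: y_p = y_c + I_c/(y_c·A) = 4.03238 + 0.540975/(4.03238 × 3.48732) = 4.03238 + 0.0384702 = 4.07085 m along the plane.
The resultant acts 0.632376 + 0.0384702 = 0.670846 m (along the plate) below the hinge at the top edge, so the moment about the hinge is M = F × 0.670846 = 80.8858 × 0.670846 = 54.2619 kN·m.

M ≈ 54.3 kN·m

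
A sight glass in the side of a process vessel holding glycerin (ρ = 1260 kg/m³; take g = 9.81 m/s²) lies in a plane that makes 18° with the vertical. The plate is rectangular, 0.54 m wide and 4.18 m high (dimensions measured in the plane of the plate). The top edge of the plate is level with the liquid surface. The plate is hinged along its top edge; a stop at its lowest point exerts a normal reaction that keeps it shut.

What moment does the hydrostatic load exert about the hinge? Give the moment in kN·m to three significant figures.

γ = ρg = 1260 × 9.81 / 1000 = 12.3606 kN/m³.
The plate makes 18° with the vertical, i.e. θ = 90° − 18° = 72° to the horizontal. Measuring y along the incline from the free-surface line, vertical depth h = y·sinθ with sinθ = 0.951057.
The centroid lies 4.18/2 = 2.09 m below the top edge, so y_c = 2.09 m and h_c = 2.09 × 0.951057 = 1.98771 m.
A = 0.54 × 4.18 = 2.2572 m².
Resultant F = γ·h_c·A = 12.3606 × 1.98771 × 2.2572 = 55.4578 kN.
I_c = b·h³/12 = 0.54 × 4.18³/12 = 3.28656 m⁴.
Centre of pressure: y_p = y_c + I_c/(y_c·A) = 2.09 + 3.28656/(2.09 × 2.2572) = 2.09 + 0.696667 = 2.78667 m along the plane.
The resultant acts 2.09 + 0.696667 = 2.78667 m (along the plate) below the hinge at the top edge, so the moment about the hinge is M = F × 2.78667 = 55.4578 × 2.78667 = 154.543 kN·m.

M ≈ 155 kN·m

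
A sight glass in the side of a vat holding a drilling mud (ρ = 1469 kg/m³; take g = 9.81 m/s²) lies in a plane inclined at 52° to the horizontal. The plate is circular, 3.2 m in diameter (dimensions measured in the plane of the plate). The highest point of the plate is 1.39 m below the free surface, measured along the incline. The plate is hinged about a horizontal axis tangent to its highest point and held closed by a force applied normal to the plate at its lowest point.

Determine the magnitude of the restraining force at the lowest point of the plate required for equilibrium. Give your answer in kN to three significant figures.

γ = ρg = 1469 × 9.81 / 1000 = 14.41089 kN/m³.
Let θ = 52° be the plate's angle to the horizontal; measure y along the incline from where the plane meets the free surface. Vertical depth h = y·sinθ with sinθ = 0.788011.
The centroid is at the centre, 1.6 m below the top of the plate, so y_c = 1.39 + 1.6 = 2.99 m and h_c = 2.99 × 0.788011 = 2.35615 m.
A = π(1.6)² = 8.04248 m².
Resultant F = γ·h_c·A = 14.41089 × 2.35615 × 8.04248 = 273.076 kN.
I_c = πr⁴/4 = π × 1.6⁴/4 = 5.14719 m⁴.
Centre of pressure: y_p = y_c + I_c/(y_c·A) = 2.99 + 5.14719/(2.99 × 8.04248) = 2.99 + 0.214047 = 3.20405 m along the plane.
The resultant acts 1.6 + 0.214047 = 1.81405 m (along the plate) below the hinge at the top edge, so the moment about the hinge is M = F × 1.81405 = 273.076 × 1.81405 = 495.374 kN·m.
A normal force at the bottom, 3.2 m from the hinge, must supply this moment: P = 495.374/3.2 = 154.804 kN.

P ≈ 155 kN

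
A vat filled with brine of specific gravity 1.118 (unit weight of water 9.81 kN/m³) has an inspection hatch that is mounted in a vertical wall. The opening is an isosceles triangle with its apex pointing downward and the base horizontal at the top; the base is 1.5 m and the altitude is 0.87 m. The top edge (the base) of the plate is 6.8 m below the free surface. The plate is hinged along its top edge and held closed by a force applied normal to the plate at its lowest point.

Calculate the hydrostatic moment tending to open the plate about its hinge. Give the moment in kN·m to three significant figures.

γ = 1.118 × 9.81 = 10.96758 kN/m³.
With the apex down, the centroid sits h/3 = 0.87/3 = 0.29 m below the base (the top edge), so the centroid depth is h_c = 6.8 + 0.29 = 7.09 m.
A = ½ × 1.5 × 0.87 = 0.6525 m².
Resultant F = γ·h_c·A = 10.96758 × 7.09 × 0.6525 = 50.7385 kN.
I_c = b·h³/36 = 1.5 × 0.87³/36 = 0.0274376 m⁴.
Centre of pressure: y_p = y_c + I_c/(y_c·A) = 7.09 + 0.0274376/(7.09 × 0.6525) = 7.09 + 0.00593088 = 7.09593 m along the plane.
The resultant acts 0.29 + 0.00593088 = 0.295931 m (along the plate) below the hinge at the top edge, so the moment about the hinge is M = F × 0.295931 = 50.7385 × 0.295931 = 15.0151 kN·m.

M ≈ 15.0 kN·m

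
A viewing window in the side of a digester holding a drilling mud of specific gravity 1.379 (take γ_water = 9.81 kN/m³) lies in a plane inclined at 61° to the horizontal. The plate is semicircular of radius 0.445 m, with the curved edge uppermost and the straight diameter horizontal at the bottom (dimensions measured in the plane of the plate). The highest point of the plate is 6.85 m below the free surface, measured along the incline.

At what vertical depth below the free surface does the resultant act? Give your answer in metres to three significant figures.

h_p = 6.22 m

γ = 1.379 × 9.81 = 13.52799 kN/m³.
Let θ = 61° be the plate's angle to the horizontal; measure y along the incline from where the plane meets the free surface. Vertical depth h = y·sinθ with sinθ = 0.874620.
The centroid lies 4r/(3π) = 0.188864 m above the diameter, so r − 4r/(3π) = 0.445 − 0.188864 = 0.256136 m below the topmost point, so y_c = 6.85 + 0.256136 = 7.10614 m and h_c = 7.10614 × 0.874620 = 6.21517 m.
A = πr²/2 = π × 0.445²/2 = 0.311057 m².
Resultant F = γ·h_c·A = 13.52799 × 6.21517 × 0.311057 = 26.1533 kN.
I_c = (π/8 − 8/(9π))·r⁴ = 0.109757 × 0.445⁴ = 0.004304 m⁴.
Centre of pressure: y_p = y_c + I_c/(y_c·A) = 7.10614 + 0.004304/(7.10614 × 0.311057) = 7.10614 + 0.00194715 = 7.10809 m along the plane.
Vertically, h_p = y_p·sinθ = 7.10809 × 0.874620 = 6.21688 m.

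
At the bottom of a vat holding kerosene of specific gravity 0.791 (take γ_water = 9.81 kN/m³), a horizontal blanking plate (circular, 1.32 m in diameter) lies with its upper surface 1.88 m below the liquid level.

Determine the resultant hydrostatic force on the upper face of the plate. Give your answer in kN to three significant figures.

γ = 0.791 × 9.81 = 7.75971 kN/m³.
The plate is horizontal, so pressure is uniform at p = γ·h = 7.75971 × 1.88 = 14.5883 kN/m².
A = π(0.66)² = 1.36848 m².
F = p·A = 14.5883 × 1.36848 = 19.9638 kN.

F ≈ 20.0 kN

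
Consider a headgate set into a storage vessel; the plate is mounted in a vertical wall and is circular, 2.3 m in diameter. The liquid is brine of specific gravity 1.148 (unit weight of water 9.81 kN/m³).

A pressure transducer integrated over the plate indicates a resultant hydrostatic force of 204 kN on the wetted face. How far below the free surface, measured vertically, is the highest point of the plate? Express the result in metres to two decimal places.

γ = 1.148 × 9.81 = 11.26188 kN/m³.
A = π(1.15)² = 4.15476 m².
From F = γ·h_c·A, the centroid depth is h_c = 204/(11.26188 × 4.15476) = 4.35987 m.
The centroid is at the centre, 1.15 m below the top of the plate, so the highest point sits at h_top = 4.35987 − 1.15 = 3.20987 m below the surface.

d_top ≈ 3.21 m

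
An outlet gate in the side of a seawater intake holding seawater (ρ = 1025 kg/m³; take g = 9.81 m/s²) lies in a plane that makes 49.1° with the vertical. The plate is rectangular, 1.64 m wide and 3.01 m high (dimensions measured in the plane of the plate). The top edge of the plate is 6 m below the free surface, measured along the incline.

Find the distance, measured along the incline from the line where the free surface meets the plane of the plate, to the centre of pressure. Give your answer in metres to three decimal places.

γ = ρg = 1025 × 9.81 / 1000 = 10.05525 kN/m³.
The plate makes 49.1° with the vertical, i.e. θ = 90° − 49.1° = 40.9° to the horizontal. Measuring y along the incline from the free-surface line, vertical depth h = y·sinθ with sinθ = 0.654741.
The centroid lies 3.01/2 = 1.505 m below the top edge, so y_c = 6 + 1.505 = 7.505 m and h_c = 7.505 × 0.654741 = 4.91383 m.
A = 1.64 × 3.01 = 4.9364 m².
Resultant F = γ·h_c·A = 10.05525 × 4.91383 × 4.9364 = 243.906 kN.
I_c = b·h³/12 = 1.64 × 3.01³/12 = 3.72702 m⁴.
Centre of pressure: y_p = y_c + I_c/(y_c·A) = 7.505 + 3.72702/(7.505 × 4.9364) = 7.505 + 0.100601 = 7.6056 m along the plane.

y_p = 7.606 m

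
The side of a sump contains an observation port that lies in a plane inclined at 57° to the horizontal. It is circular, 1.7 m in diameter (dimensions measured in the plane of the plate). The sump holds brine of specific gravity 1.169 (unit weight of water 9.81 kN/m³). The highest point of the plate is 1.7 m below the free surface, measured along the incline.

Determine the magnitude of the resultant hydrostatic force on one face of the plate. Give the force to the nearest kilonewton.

γ = 1.169 × 9.81 = 11.46789 kN/m³.
Let θ = 57° be the plate's angle to the horizontal; measure y along the incline from where the plane meets the free surface. Vertical depth h = y·sinθ with sinθ = 0.838671.
The centroid is at the centre, 0.85 m below the top of the plate, so y_c = 1.7 + 0.85 = 2.55 m and h_c = 2.55 × 0.838671 = 2.13861 m.
A = π(0.85)² = 2.2698 m².
Resultant F = γ·h_c·A = 11.46789 × 2.13861 × 2.2698 = 55.6676 kN.

F ≈ 56 kN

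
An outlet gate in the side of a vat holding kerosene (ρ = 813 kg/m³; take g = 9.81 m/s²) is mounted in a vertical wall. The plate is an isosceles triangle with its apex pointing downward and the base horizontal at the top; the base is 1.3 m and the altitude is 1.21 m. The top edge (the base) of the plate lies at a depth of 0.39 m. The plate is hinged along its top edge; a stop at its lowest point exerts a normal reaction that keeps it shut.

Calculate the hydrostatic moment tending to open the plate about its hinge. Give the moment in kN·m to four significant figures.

γ = ρg = 813 × 9.81 / 1000 = 7.97553 kN/m³.
With the apex down, the centroid sits h/3 = 1.21/3 = 0.403333 m below the base (the top edge), so the centroid depth is h_c = 0.39 + 0.403333 = 0.793333 m.
A = ½ × 1.3 × 1.21 = 0.7865 m².
Resultant F = γ·h_c·A = 7.97553 × 0.793333 × 0.7865 = 4.97638 kN.
I_c = b·h³/36 = 1.3 × 1.21³/36 = 0.063973 m⁴.
Centre of pressure: y_p = y_c + I_c/(y_c·A) = 0.793333 + 0.063973/(0.793333 × 0.7865) = 0.793333 + 0.102528 = 0.895861 m along the plane.
The resultant acts 0.403333 + 0.102528 = 0.505861 m (along the plate) below the hinge at the top edge, so the moment about the hinge is M = F × 0.505861 = 4.97638 × 0.505861 = 2.51736 kN·m.

M ≈ 2.517 kN·m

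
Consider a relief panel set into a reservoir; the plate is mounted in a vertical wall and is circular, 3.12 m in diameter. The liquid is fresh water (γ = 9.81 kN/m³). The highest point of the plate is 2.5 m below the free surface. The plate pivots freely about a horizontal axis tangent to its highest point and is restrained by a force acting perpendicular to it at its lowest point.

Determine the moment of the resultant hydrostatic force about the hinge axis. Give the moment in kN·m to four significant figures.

M ≈ 520.7 kN·m

γ = 9.81 kN/m³.
The centroid is at the centre, 1.56 m below the top of the plate, so the centroid depth is h_c = 2.5 + 1.56 = 4.06 m.
A = π(1.56)² = 7.64538 m².
Resultant F = γ·h_c·A = 9.81 × 4.06 × 7.64538 = 304.505 kN.
I_c = πr⁴/4 = π × 1.56⁴/4 = 4.65145 m⁴.
Centre of pressure: y_p = y_c + I_c/(y_c·A) = 4.06 + 4.65145/(4.06 × 7.64538) = 4.06 + 0.149852 = 4.20985 m along the plane.
The resultant acts 1.56 + 0.149852 = 1.70985 m (along the plate) below the hinge at the top edge, so the moment about the hinge is M = F × 1.70985 = 304.505 × 1.70985 = 520.658 kN·m.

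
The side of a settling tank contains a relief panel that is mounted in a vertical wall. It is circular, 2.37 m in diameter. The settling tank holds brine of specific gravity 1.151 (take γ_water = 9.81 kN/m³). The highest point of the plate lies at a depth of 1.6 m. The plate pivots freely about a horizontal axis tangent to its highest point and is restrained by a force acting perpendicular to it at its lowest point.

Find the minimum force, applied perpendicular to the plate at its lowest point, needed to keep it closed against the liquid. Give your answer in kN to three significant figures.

γ = 1.151 × 9.81 = 11.29131 kN/m³.
The centroid is at the centre, 1.185 m below the top of the plate, so the centroid depth is h_c = 1.6 + 1.185 = 2.785 m.
A = π(1.185)² = 4.4115 m².
Resultant F = γ·h_c·A = 11.29131 × 2.785 × 4.4115 = 138.725 kN.
I_c = πr⁴/4 = π × 1.185⁴/4 = 1.54869 m⁴.
Centre of pressure: y_p = y_c + I_c/(y_c·A) = 2.785 + 1.54869/(2.785 × 4.4115) = 2.785 + 0.126053 = 2.91105 m along the plane.
The resultant acts 1.185 + 0.126053 = 1.31105 m (along the plate) below the hinge at the top edge, so the moment about the hinge is M = F × 1.31105 = 138.725 × 1.31105 = 181.875 kN·m.
A normal force at the bottom, 2.37 m from the hinge, must supply this moment: P = 181.875/2.37 = 76.7405 kN.

P ≈ 76.7 kN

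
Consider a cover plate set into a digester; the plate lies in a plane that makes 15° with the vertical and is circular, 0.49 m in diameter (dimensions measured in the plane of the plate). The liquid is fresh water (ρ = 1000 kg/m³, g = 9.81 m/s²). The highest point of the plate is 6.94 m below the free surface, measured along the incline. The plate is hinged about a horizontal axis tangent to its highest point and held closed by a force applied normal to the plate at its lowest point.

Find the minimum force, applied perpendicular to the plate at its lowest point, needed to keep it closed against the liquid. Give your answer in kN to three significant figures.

γ = ρg = 1000 × 9.81 = 9810 N/m³ = 9.81 kN/m³.
The plate makes 15° with the vertical, i.e. θ = 90° − 15° = 75° to the horizontal. Measuring y along the incline from the free-surface line, vertical depth h = y·sinθ with sinθ = 0.965926.
The centroid is at the centre, 0.245 m below the top of the plate, so y_c = 6.94 + 0.245 = 7.185 m and h_c = 7.185 × 0.965926 = 6.94018 m.
A = π(0.245)² = 0.188574 m².
Resultant F = γ·h_c·A = 9.81 × 6.94018 × 0.188574 = 12.8387 kN.
I_c = πr⁴/4 = π × 0.245⁴/4 = 0.00282979 m⁴.
Centre of pressure: y_p = y_c + I_c/(y_c·A) = 7.185 + 0.00282979/(7.185 × 0.188574) = 7.185 + 0.00208855 = 7.18709 m along the plane.
The resultant acts 0.245 + 0.00208855 = 0.247089 m (along the plate) below the hinge at the top edge, so the moment about the hinge is M = F × 0.247089 = 12.8387 × 0.247089 = 3.1723 kN·m.
A normal force at the bottom, 0.49 m from the hinge, must supply this moment: P = 3.1723/0.49 = 6.47408 kN.

P ≈ 6.47 kN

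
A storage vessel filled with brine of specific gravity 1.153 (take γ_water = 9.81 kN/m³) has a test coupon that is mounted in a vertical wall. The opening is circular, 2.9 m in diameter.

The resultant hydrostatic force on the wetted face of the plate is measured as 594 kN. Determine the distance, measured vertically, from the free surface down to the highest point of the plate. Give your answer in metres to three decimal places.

d_top ≈ 6.501 m

γ = 1.153 × 9.81 = 11.31093 kN/m³.
A = π(1.45)² = 6.6052 m².
From F = γ·h_c·A, the centroid depth is h_c = 594/(11.31093 × 6.6052) = 7.95064 m.
The centroid is at the centre, 1.45 m below the top of the plate, so the highest point sits at h_top = 7.95064 − 1.45 = 6.50064 m below the surface.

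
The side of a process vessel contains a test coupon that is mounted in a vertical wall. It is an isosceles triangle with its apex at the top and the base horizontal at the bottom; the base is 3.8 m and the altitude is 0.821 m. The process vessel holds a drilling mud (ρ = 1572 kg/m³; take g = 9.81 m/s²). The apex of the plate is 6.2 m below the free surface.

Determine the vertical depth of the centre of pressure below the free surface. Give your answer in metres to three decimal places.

h_p = 6.753 m

γ = ρg = 1572 × 9.81 / 1000 = 15.42132 kN/m³.
With the apex up, the centroid sits 2h/3 = 2 × 0.821/3 = 0.547333 m below the apex, so the centroid depth is h_c = 6.2 + 0.547333 = 6.74733 m.
A = ½ × 3.8 × 0.821 = 1.5599 m².
Resultant F = γ·h_c·A = 15.42132 × 6.74733 × 1.5599 = 162.312 kN.
I_c = b·h³/36 = 3.8 × 0.821³/36 = 0.0584131 m⁴.
Centre of pressure: y_p = y_c + I_c/(y_c·A) = 6.74733 + 0.0584131/(6.74733 × 1.5599) = 6.74733 + 0.00554985 = 6.75288 m along the plane.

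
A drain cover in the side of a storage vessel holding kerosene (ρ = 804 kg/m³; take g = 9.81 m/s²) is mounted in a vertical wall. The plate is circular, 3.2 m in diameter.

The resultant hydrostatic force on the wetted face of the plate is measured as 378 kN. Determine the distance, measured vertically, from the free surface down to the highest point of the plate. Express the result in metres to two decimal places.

d_top ≈ 4.36 m

γ = ρg = 804 × 9.81 / 1000 = 7.88724 kN/m³.
A = π(1.6)² = 8.04248 m².
From F = γ·h_c·A, the centroid depth is h_c = 378/(7.88724 × 8.04248) = 5.95905 m.
The centroid is at the centre, 1.6 m below the top of the plate, so the highest point sits at h_top = 5.95905 − 1.6 = 4.35905 m below the surface.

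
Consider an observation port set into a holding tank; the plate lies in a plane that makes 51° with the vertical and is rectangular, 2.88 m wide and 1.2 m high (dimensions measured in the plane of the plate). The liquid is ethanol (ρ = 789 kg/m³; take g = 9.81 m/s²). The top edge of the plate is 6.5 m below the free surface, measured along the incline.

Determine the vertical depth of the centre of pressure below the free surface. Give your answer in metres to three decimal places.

γ = ρg = 789 × 9.81 / 1000 = 7.74009 kN/m³.
The plate makes 51° with the vertical, i.e. θ = 90° − 51° = 39° to the horizontal. Measuring y along the incline from the free-surface line, vertical depth h = y·sinθ with sinθ = 0.629320.
The centroid lies 1.2/2 = 0.6 m below the top edge, so y_c = 6.5 + 0.6 = 7.1 m and h_c = 7.1 × 0.629320 = 4.46817 m.
A = 2.88 × 1.2 = 3.456 m².
Resultant F = γ·h_c·A = 7.74009 × 4.46817 × 3.456 = 119.522 kN.
I_c = b·h³/12 = 2.88 × 1.2³/12 = 0.41472 m⁴.
Centre of pressure: y_p = y_c + I_c/(y_c·A) = 7.1 + 0.41472/(7.1 × 3.456) = 7.1 + 0.0169014 = 7.1169 m along the plane.
Vertically, h_p = y_p·sinθ = 7.1169 × 0.629320 = 4.47881 m.

h_p = 4.479 m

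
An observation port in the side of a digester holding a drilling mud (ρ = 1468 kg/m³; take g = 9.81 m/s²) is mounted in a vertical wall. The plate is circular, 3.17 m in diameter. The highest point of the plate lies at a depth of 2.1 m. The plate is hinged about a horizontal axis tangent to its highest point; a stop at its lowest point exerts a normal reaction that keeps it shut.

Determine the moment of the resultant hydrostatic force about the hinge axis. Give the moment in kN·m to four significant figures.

M ≈ 735.2 kN·m

γ = ρg = 1468 × 9.81 / 1000 = 14.40108 kN/m³.
The centroid is at the centre, 1.585 m below the top of the plate, so the centroid depth is h_c = 2.1 + 1.585 = 3.685 m.
A = π(1.585)² = 7.89239 m².
Resultant F = γ·h_c·A = 14.40108 × 3.685 × 7.89239 = 418.833 kN.
I_c = πr⁴/4 = π × 1.585⁴/4 = 4.95686 m⁴.
Centre of pressure: y_p = y_c + I_c/(y_c·A) = 3.685 + 4.95686/(3.685 × 7.89239) = 3.685 + 0.170436 = 3.85544 m along the plane.
The resultant acts 1.585 + 0.170436 = 1.75544 m (along the plate) below the hinge at the top edge, so the moment about the hinge is M = F × 1.75544 = 418.833 × 1.75544 = 735.236 kN·m.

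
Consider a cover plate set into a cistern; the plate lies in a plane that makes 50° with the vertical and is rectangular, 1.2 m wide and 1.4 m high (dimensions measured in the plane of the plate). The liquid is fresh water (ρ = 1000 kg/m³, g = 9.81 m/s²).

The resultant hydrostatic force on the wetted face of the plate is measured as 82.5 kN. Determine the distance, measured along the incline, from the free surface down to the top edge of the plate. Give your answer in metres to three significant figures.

γ = ρg = 1000 × 9.81 = 9810 N/m³ = 9.81 kN/m³.
A = 1.2 × 1.4 = 1.68 m².
From F = γ·h_c·A, the centroid depth is h_c = 82.5/(9.81 × 1.68) = 5.00582 m.
The plate makes 50° with the vertical, i.e. θ = 90° − 50° = 40° to the horizontal. Measuring y along the incline from the free-surface line, vertical depth h = y·sinθ with sinθ = 0.642788.
Along the incline, y_c = h_c/sinθ = 5.00582/0.642788 = 7.78767 m.
The centroid lies 1.4/2 = 0.7 m below the top edge, so the top edge sits at y_top = 7.78767 − 0.7 = 7.08767 m along the incline.

y_top ≈ 7.09 m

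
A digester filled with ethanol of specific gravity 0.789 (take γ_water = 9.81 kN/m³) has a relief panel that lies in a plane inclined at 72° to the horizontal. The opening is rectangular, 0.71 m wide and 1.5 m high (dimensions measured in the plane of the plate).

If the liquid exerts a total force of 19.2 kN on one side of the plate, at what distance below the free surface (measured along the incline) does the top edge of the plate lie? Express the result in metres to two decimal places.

y_top ≈ 1.70 m

γ = 0.789 × 9.81 = 7.74009 kN/m³.
A = 0.71 × 1.5 = 1.065 m².
From F = γ·h_c·A, the centroid depth is h_c = 19.2/(7.74009 × 1.065) = 2.32919 m.
Let θ = 72° be the plate's angle to the horizontal; measure y along the incline from where the plane meets the free surface. Vertical depth h = y·sinθ with sinθ = 0.951057.
Along the incline, y_c = h_c/sinθ = 2.32919/0.951057 = 2.44905 m.
The centroid lies 1.5/2 = 0.75 m below the top edge, so the top edge sits at y_top = 2.44905 − 0.75 = 1.69905 m along the incline.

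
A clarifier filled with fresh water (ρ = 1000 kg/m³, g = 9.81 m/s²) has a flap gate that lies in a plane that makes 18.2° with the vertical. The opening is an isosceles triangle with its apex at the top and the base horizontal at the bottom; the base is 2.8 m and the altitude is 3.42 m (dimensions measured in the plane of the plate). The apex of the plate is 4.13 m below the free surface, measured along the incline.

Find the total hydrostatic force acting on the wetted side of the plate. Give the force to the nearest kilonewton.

F ≈ 286 kN

γ = ρg = 1000 × 9.81 = 9810 N/m³ = 9.81 kN/m³.
The plate makes 18.2° with the vertical, i.e. θ = 90° − 18.2° = 71.8° to the horizontal. Measuring y along the incline from the free-surface line, vertical depth h = y·sinθ with sinθ = 0.949972.
With the apex up, the centroid sits 2h/3 = 2 × 3.42/3 = 2.28 m below the apex, so y_c = 4.13 + 2.28 = 6.41 m and h_c = 6.41 × 0.949972 = 6.08932 m.
A = ½ × 2.8 × 3.42 = 4.788 m².
Resultant F = γ·h_c·A = 9.81 × 6.08932 × 4.788 = 286.017 kN.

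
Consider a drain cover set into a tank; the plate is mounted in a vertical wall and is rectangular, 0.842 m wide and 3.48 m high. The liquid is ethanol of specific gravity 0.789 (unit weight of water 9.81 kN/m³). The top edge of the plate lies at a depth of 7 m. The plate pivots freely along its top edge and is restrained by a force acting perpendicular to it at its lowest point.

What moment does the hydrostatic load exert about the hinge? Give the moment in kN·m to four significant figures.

γ = 0.789 × 9.81 = 7.74009 kN/m³.
The centroid lies 3.48/2 = 1.74 m below the top edge, so the centroid depth is h_c = 7 + 1.74 = 8.74 m.
A = 0.842 × 3.48 = 2.93016 m².
Resultant F = γ·h_c·A = 7.74009 × 8.74 × 2.93016 = 198.221 kN.
I_c = b·h³/12 = 0.842 × 3.48³/12 = 2.95712 m⁴.
Centre of pressure: y_p = y_c + I_c/(y_c·A) = 8.74 + 2.95712/(8.74 × 2.93016) = 8.74 + 0.115469 = 8.85547 m along the plane.
The resultant acts 1.74 + 0.115469 = 1.85547 m (along the plate) below the hinge at the top edge, so the moment about the hinge is M = F × 1.85547 = 198.221 × 1.85547 = 367.793 kN·m.

M ≈ 367.8 kN·m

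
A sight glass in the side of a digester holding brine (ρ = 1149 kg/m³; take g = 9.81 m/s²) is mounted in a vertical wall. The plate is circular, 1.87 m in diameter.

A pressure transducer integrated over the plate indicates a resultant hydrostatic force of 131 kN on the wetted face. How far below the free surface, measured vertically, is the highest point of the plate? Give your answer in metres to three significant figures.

d_top ≈ 3.30 m

γ = ρg = 1149 × 9.81 / 1000 = 11.27169 kN/m³.
A = π(0.935)² = 2.74646 m².
From F = γ·h_c·A, the centroid depth is h_c = 131/(11.27169 × 2.74646) = 4.23164 m.
The centroid is at the centre, 0.935 m below the top of the plate, so the highest point sits at h_top = 4.23164 − 0.935 = 3.29664 m below the surface.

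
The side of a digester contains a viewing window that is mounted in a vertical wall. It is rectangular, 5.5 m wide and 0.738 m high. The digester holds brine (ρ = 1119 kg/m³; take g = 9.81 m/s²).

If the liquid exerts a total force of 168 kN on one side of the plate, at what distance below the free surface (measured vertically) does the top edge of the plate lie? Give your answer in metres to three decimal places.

γ = ρg = 1119 × 9.81 / 1000 = 10.97739 kN/m³.
A = 5.5 × 0.738 = 4.059 m².
From F = γ·h_c·A, the centroid depth is h_c = 168/(10.97739 × 4.059) = 3.77043 m.
The centroid lies 0.738/2 = 0.369 m below the top edge, so the top edge sits at h_top = 3.77043 − 0.369 = 3.40143 m below the surface.

d_top ≈ 3.401 m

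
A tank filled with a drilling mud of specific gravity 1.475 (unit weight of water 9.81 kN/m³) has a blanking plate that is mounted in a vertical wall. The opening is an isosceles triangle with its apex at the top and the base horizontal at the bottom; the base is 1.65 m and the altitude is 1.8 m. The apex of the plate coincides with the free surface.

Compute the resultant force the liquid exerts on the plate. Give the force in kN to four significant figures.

γ = 1.475 × 9.81 = 14.46975 kN/m³.
With the apex up, the centroid sits 2h/3 = 2 × 1.8/3 = 1.2 m below the apex, so the centroid depth is h_c = 1.2 m.
A = ½ × 1.65 × 1.8 = 1.485 m².
Resultant F = γ·h_c·A = 14.46975 × 1.2 × 1.485 = 25.7851 kN.

F ≈ 25.79 kN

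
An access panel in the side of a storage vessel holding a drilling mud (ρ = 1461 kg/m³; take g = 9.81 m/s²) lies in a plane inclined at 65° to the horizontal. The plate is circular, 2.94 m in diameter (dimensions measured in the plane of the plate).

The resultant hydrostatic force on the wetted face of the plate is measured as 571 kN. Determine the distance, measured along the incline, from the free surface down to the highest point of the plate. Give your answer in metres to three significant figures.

y_top ≈ 5.01 m

γ = ρg = 1461 × 9.81 / 1000 = 14.33241 kN/m³.
A = π(1.47)² = 6.78867 m².
From F = γ·h_c·A, the centroid depth is h_c = 571/(14.33241 × 6.78867) = 5.86857 m.
Let θ = 65° be the plate's angle to the horizontal; measure y along the incline from where the plane meets the free surface. Vertical depth h = y·sinθ with sinθ = 0.906308.
Along the incline, y_c = h_c/sinθ = 5.86857/0.906308 = 6.47525 m.
The centroid is at the centre, 1.47 m below the top of the plate, so the highest point sits at y_top = 6.47525 − 1.47 = 5.00525 m along the incline.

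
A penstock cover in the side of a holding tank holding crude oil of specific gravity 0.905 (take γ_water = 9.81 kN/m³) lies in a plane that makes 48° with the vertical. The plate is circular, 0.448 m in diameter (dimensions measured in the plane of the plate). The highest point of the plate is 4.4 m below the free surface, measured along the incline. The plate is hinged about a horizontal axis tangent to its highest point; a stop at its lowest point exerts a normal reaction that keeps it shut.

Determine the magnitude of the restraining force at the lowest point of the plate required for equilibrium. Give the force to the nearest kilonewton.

γ = 0.905 × 9.81 = 8.87805 kN/m³.
The plate makes 48° with the vertical, i.e. θ = 90° − 48° = 42° to the horizontal. Measuring y along the incline from the free-surface line, vertical depth h = y·sinθ with sinθ = 0.669131.
The centroid is at the centre, 0.224 m below the top of the plate, so y_c = 4.4 + 0.224 = 4.624 m and h_c = 4.624 × 0.669131 = 3.09406 m.
A = π(0.224)² = 0.157633 m².
Resultant F = γ·h_c·A = 8.87805 × 3.09406 × 0.157633 = 4.33006 kN.
I_c = πr⁴/4 = π × 0.224⁴/4 = 0.00197734 m⁴.
Centre of pressure: y_p = y_c + I_c/(y_c·A) = 4.624 + 0.00197734/(4.624 × 0.157633) = 4.624 + 0.00271279 = 4.62671 m along the plane.
The resultant acts 0.224 + 0.00271279 = 0.226713 m (along the plate) below the hinge at the top edge, so the moment about the hinge is M = F × 0.226713 = 4.33006 × 0.226713 = 0.981681 kN·m.
A normal force at the bottom, 0.448 m from the hinge, must supply this moment: P = 0.981681/0.448 = 2.19125 kN.

P ≈ 2 kN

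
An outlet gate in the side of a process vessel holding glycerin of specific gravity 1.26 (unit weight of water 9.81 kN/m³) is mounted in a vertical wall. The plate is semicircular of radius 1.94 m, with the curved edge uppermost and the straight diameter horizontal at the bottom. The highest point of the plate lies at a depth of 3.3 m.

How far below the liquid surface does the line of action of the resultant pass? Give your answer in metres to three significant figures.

γ = 1.26 × 9.81 = 12.3606 kN/m³.
The centroid lies 4r/(3π) = 0.823362 m above the diameter, so r − 4r/(3π) = 1.94 − 0.823362 = 1.11664 m below the topmost point, so the centroid depth is h_c = 3.3 + 1.11664 = 4.41664 m.
A = πr²/2 = π × 1.94²/2 = 5.91185 m².
Resultant F = γ·h_c·A = 12.3606 × 4.41664 × 5.91185 = 322.742 kN.
I_c = (π/8 − 8/(9π))·r⁴ = 0.109757 × 1.94⁴ = 1.55467 m⁴.
Centre of pressure: y_p = y_c + I_c/(y_c·A) = 4.41664 + 1.55467/(4.41664 × 5.91185) = 4.41664 + 0.0595419 = 4.47618 m along the plane.

h_p = 4.48 m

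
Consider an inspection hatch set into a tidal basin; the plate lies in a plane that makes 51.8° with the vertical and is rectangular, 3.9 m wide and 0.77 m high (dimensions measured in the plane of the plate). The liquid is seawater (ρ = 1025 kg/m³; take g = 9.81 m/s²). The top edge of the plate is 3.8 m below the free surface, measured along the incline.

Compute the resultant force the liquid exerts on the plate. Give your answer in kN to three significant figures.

F ≈ 78.1 kN

γ = ρg = 1025 × 9.81 / 1000 = 10.05525 kN/m³.
The plate makes 51.8° with the vertical, i.e. θ = 90° − 51.8° = 38.2° to the horizontal. Measuring y along the incline from the free-surface line, vertical depth h = y·sinθ with sinθ = 0.618408.
The centroid lies 0.77/2 = 0.385 m below the top edge, so y_c = 3.8 + 0.385 = 4.185 m and h_c = 4.185 × 0.618408 = 2.58804 m.
A = 3.9 × 0.77 = 3.003 m².
Resultant F = γ·h_c·A = 10.05525 × 2.58804 × 3.003 = 78.1482 kN.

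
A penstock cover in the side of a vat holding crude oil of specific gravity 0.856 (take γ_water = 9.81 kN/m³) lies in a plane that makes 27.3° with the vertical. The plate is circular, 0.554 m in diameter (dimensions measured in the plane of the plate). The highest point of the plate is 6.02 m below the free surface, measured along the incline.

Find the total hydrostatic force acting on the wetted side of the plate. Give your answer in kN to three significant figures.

F ≈ 11.3 kN

γ = 0.856 × 9.81 = 8.39736 kN/m³.
The plate makes 27.3° with the vertical, i.e. θ = 90° − 27.3° = 62.7° to the horizontal. Measuring y along the incline from the free-surface line, vertical depth h = y·sinθ with sinθ = 0.888617.
The centroid is at the centre, 0.277 m below the top of the plate, so y_c = 6.02 + 0.277 = 6.297 m and h_c = 6.297 × 0.888617 = 5.59562 m.
A = π(0.277)² = 0.241051 m².
Resultant F = γ·h_c·A = 8.39736 × 5.59562 × 0.241051 = 11.3266 kN.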